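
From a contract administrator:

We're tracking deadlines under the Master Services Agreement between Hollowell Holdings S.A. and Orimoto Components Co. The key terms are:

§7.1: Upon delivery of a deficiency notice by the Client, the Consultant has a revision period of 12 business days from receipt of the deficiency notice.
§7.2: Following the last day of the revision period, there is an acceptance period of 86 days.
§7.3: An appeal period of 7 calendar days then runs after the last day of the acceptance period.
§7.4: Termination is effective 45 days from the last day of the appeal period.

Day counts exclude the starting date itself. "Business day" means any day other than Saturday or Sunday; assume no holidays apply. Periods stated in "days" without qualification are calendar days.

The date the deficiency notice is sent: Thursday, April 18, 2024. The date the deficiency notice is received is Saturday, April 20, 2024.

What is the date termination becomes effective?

From Saturday, April 20, 2024, 12 business days (Apr 22, Apr 23, Apr 24, Apr 25, …, May 3, May 6, May 7, skipping weekends) brings us to Tuesday, May 7, 2024, which is the last day of the revision period.
The last day of the acceptance period: 86 calendar days after May 7, 2024 is August 1, 2024.
Adding 7 calendar days to August 1, 2024 gives August 8, 2024, which is the last day of the appeal period.
The date termination becomes effective: 45 calendar days after August 8, 2024 is September 22, 2024.

September 22, 2024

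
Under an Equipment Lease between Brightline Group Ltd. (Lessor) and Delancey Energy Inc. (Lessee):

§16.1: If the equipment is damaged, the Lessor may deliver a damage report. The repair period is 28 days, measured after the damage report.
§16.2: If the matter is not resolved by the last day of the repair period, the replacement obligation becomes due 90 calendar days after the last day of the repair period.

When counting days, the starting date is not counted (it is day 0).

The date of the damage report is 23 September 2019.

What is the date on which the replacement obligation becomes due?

19 January 2020

Adding 28 calendar days to 23 September 2019 gives 21 October 2019, which is the last day of the repair period.
Adding 90 calendar days to 21 October 2019 gives 19 January 2020, which is the date on which the replacement obligation becomes due.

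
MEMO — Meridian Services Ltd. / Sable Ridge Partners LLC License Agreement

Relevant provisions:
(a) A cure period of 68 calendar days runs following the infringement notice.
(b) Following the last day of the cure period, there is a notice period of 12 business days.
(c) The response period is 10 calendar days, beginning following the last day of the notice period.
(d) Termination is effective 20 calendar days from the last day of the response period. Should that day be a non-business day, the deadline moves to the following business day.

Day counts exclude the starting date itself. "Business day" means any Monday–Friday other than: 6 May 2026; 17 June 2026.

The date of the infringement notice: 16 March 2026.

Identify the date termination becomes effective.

9 July 2026

The last day of the cure period: 16 March 2026 + 68 days = 23 May 2026.
The last day of the notice period: 12 business days after Saturday, 23 May 2026, skipping weekends — May 25, May 26, May 27, May 28, …, Jun 5, Jun 8, Jun 9 — lands on Tuesday, 9 June 2026.
Adding 10 calendar days to 9 June 2026 gives 19 June 2026, which is the last day of the response period.
The date termination becomes effective: 19 June 2026 + 20 days = 9 July 2026. 9 July 2026 is a Thursday and is not a listed holiday, so no roll-forward applies.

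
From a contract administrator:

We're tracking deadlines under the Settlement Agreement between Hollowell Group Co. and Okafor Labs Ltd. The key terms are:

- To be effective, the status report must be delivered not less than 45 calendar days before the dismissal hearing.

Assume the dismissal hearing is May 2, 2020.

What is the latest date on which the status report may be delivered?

May 2, 2020 minus 45 days is March 18, 2020.

March 18, 2020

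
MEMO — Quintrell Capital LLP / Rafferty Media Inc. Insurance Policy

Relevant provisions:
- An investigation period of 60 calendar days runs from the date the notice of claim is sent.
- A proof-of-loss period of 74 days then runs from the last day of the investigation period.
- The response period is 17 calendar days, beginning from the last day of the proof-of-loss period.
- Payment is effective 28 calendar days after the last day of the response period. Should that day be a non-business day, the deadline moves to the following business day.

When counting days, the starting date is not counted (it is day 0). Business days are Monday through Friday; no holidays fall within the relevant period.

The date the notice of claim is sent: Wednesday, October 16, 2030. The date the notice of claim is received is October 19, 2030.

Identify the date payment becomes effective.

April 14, 2031

The last day of the investigation period: 60 calendar days after October 16, 2030 is December 15, 2030.
The last day of the proof-of-loss period: December 15, 2030 + 74 days = February 27, 2031.
The last day of the response period: 17 calendar days after February 27, 2031 is March 16, 2031.
Adding 28 calendar days to March 16, 2031 gives April 13, 2031, which is the date payment becomes effective. That falls on a Sunday, so it rolls to the next business day, Monday, April 14, 2031.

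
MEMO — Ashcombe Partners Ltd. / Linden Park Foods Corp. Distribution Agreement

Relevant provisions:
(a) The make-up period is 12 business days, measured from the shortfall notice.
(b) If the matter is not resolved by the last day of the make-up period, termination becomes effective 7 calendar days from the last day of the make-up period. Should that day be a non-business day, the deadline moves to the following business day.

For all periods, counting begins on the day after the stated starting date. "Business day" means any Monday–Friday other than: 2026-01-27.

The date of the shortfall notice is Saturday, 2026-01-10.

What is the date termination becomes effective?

The last day of the make-up period: counting 12 business days from Saturday, 2026-01-10 (Jan 12, Jan 13, Jan 14, Jan 15, …, Jan 23, Jan 26, Jan 28, skipping weekends and the listed holiday on Jan 27) reaches Wednesday, 2026-01-28.
Adding 7 calendar days to 2026-01-28 gives 2026-02-04, which is the date termination becomes effective. 2026-02-04 is a Wednesday and is not a listed holiday, so no roll-forward applies.

2026-02-04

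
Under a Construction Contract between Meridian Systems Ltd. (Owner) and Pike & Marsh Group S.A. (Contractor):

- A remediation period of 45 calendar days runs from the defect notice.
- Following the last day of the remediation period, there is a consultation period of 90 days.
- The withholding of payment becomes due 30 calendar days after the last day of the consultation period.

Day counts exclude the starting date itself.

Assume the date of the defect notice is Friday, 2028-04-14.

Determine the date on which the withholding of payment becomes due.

The last day of the remediation period: 45 calendar days after 2028-04-14 is 2028-05-29.
The last day of the consultation period: 90 calendar days after 2028-05-29 is 2028-08-27.
Adding 30 calendar days to 2028-08-27 gives 2028-09-26, which is the date on which the withholding of payment becomes due.

2028-09-26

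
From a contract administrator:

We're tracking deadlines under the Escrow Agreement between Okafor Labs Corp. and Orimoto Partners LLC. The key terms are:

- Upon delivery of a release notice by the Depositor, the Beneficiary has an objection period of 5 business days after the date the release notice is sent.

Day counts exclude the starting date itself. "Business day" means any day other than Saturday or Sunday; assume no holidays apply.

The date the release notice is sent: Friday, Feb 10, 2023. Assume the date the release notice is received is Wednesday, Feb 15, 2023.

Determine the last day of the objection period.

Feb 17, 2023

The last day of the objection period: counting 5 business days from Friday, Feb 10, 2023 (Feb 13, Feb 14, Feb 15, Feb 16, Feb 17, skipping weekends) reaches Friday, Feb 17, 2023.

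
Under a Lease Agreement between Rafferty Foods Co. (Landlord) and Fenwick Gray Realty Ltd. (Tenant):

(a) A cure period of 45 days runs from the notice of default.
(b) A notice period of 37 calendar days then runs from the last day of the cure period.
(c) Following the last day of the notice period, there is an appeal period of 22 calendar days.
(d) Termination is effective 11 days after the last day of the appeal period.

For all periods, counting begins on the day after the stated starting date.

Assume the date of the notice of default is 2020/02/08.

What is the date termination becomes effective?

2020/06/02

Adding 45 calendar days to 2020/02/08 gives 2020/03/24, which is the last day of the cure period.
The last day of the notice period: 37 calendar days after 2020/03/24 is 2020/04/30.
The last day of the appeal period: 2020/04/30 + 22 days = 2020/05/22.
The date termination becomes effective: 2020/05/22 + 11 days = 2020/06/02.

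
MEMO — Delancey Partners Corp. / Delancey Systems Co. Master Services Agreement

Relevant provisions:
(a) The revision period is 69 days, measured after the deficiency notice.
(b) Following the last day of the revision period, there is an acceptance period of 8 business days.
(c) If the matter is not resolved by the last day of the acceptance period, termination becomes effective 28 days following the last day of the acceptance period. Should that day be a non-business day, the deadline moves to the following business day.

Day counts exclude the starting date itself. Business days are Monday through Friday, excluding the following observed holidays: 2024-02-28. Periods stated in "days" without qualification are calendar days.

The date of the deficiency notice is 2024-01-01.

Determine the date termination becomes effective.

2024-04-17

The last day of the revision period: 2024-01-01 + 69 days = 2024-03-10.
The last day of the acceptance period: counting 8 business days from Sunday, 2024-03-10 (Mar 11, Mar 12, Mar 13, Mar 14, Mar 15, Mar 18, Mar 19, Mar 20, skipping weekends) reaches Wednesday, 2024-03-20.
The date termination becomes effective: 28 calendar days after 2024-03-20 is 2024-04-17. 2024-04-17 is a Wednesday and is not a listed holiday, so no roll-forward applies.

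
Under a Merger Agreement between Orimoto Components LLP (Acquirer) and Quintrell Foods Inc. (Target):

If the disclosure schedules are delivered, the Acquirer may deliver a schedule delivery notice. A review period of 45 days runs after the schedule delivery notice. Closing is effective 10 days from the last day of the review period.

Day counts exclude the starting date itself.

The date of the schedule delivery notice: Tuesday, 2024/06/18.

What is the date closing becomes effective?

2024/08/12

The last day of the review period: 45 calendar days after 2024/06/18 is 2024/08/02.
The date closing becomes effective: 2024/08/02 + 10 days = 2024/08/12.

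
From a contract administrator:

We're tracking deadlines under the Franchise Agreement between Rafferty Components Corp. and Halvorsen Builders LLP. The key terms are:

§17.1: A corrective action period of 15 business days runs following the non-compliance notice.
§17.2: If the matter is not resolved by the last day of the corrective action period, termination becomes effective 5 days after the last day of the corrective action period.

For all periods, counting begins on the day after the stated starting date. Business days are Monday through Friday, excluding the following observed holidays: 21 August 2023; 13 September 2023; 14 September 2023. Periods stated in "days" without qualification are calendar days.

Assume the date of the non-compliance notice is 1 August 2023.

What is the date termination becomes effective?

28 August 2023

The last day of the corrective action period: counting 15 business days from Tuesday, 1 August 2023 (Aug 2, Aug 3, Aug 4, Aug 7, …, Aug 18, Aug 22, Aug 23, skipping weekends and the listed holiday on Aug 21) reaches Wednesday, 23 August 2023.
Adding 5 calendar days to 23 August 2023 gives 28 August 2023, which is the date termination becomes effective.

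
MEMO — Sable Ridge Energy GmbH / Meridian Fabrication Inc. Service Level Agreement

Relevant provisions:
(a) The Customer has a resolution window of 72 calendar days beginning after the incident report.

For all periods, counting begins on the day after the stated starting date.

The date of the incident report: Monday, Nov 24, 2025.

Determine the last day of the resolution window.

The last day of the resolution window: 72 calendar days after Nov 24, 2025 is Feb 4, 2026.

Feb 4, 2026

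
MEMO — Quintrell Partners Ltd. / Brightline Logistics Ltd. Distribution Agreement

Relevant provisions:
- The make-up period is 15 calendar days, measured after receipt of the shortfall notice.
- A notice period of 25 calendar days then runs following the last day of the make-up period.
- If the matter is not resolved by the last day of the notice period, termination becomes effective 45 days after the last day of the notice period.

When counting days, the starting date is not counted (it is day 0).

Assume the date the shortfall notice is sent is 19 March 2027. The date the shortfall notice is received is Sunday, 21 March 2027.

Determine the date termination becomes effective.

14 June 2027

The last day of the make-up period: 21 March 2027 + 15 days = 5 April 2027.
Adding 25 calendar days to 5 April 2027 gives 30 April 2027, which is the last day of the notice period.
The date termination becomes effective: 45 calendar days after 30 April 2027 is 14 June 2027.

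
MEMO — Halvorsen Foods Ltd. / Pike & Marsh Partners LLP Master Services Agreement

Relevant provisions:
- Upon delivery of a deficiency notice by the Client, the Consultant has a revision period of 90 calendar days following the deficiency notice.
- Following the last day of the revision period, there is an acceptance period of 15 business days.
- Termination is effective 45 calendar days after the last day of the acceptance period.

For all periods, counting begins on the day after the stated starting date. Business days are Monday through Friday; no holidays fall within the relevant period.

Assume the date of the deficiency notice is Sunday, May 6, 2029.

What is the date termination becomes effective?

The last day of the revision period: 90 calendar days after May 6, 2029 is August 4, 2029.
The last day of the acceptance period: counting 15 business days from Saturday, August 4, 2029 (Aug 6, Aug 7, Aug 8, Aug 9, …, Aug 22, Aug 23, Aug 24, skipping weekends) reaches Friday, August 24, 2029.
The date termination becomes effective: 45 calendar days after August 24, 2029 is October 8, 2029.

October 8, 2029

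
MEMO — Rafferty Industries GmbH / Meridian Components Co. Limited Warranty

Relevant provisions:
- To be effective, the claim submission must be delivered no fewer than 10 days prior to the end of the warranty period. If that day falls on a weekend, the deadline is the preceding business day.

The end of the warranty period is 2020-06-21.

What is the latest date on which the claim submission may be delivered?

2020-06-11

Counting back 10 calendar days from 2020-06-21 gives 2020-06-11. That is a Thursday, so no adjustment is needed.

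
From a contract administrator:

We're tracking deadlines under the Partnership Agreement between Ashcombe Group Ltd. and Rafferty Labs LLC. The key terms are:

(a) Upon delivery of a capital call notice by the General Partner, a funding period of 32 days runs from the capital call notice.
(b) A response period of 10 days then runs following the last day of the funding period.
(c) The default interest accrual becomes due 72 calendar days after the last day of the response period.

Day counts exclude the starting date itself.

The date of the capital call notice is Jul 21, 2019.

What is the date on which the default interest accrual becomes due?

Nov 12, 2019

The last day of the funding period: Jul 21, 2019 + 32 days = Aug 22, 2019.
The last day of the response period: 10 calendar days after Aug 22, 2019 is Sep 1, 2019.
The date on which the default interest accrual becomes due: Sep 1, 2019 + 72 days = Nov 12, 2019.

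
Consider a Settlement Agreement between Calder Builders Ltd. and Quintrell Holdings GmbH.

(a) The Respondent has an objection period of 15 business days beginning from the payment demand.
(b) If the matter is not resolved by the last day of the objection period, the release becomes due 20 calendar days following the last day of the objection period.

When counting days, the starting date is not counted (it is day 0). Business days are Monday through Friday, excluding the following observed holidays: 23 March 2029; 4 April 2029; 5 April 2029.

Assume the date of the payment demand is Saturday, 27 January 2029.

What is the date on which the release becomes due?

8 March 2029

From Saturday, 27 January 2029, 15 business days (Jan 29, Jan 30, Jan 31, Feb 1, …, Feb 14, Feb 15, Feb 16, skipping weekends) brings us to Friday, 16 February 2029, which is the last day of the objection period.
The date on which the release becomes due: 16 February 2029 + 20 days = 8 March 2029.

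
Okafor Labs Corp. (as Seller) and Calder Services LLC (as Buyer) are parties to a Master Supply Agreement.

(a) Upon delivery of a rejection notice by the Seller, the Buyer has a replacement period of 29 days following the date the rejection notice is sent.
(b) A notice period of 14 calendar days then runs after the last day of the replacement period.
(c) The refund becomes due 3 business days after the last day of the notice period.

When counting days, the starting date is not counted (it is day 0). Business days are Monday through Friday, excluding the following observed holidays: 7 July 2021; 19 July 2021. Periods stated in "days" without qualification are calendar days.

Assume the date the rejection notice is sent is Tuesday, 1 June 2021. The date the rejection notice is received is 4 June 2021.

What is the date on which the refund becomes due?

20 July 2021

Adding 29 calendar days to 1 June 2021 gives 30 June 2021, which is the last day of the replacement period.
The last day of the notice period: 30 June 2021 + 14 days = 14 July 2021.
From Wednesday, 14 July 2021, 3 business days (Jul 15, Jul 16, Jul 20, skipping weekends and the listed holiday on Jul 19) brings us to Tuesday, 20 July 2021, which is the date on which the refund becomes due.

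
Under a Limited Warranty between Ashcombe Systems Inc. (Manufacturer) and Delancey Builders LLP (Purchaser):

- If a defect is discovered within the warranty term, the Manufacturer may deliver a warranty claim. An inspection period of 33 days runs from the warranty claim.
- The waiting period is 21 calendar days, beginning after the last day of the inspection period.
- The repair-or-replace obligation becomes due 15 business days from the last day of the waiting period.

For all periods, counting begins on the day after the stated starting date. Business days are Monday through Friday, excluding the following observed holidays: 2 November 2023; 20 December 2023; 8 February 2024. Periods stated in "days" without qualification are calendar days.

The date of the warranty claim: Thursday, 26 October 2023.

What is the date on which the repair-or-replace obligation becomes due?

10 January 2024

The last day of the inspection period: 33 calendar days after 26 October 2023 is 28 November 2023.
The last day of the waiting period: 21 calendar days after 28 November 2023 is 19 December 2023.
From Tuesday, 19 December 2023, 15 business days (Dec 21, Dec 22, Dec 25, Dec 26, …, Jan 8, Jan 9, Jan 10, skipping weekends and the listed holiday on Dec 20) brings us to Wednesday, 10 January 2024, which is the date on which the repair-or-replace obligation becomes due.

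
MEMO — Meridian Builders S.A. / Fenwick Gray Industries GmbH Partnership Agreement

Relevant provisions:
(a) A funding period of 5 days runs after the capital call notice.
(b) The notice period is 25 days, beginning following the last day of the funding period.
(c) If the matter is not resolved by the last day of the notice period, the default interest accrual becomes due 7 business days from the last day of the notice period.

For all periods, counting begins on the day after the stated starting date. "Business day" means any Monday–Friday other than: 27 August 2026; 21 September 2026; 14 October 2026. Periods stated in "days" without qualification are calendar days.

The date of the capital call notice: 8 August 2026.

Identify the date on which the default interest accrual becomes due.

The last day of the funding period: 8 August 2026 + 5 days = 13 August 2026.
The last day of the notice period: 25 calendar days after 13 August 2026 is 7 September 2026.
The date on which the default interest accrual becomes due: counting 7 business days from Monday, 7 September 2026 (Sep 8, Sep 9, Sep 10, Sep 11, Sep 14, Sep 15, Sep 16, skipping weekends) reaches Wednesday, 16 September 2026.

16 September 2026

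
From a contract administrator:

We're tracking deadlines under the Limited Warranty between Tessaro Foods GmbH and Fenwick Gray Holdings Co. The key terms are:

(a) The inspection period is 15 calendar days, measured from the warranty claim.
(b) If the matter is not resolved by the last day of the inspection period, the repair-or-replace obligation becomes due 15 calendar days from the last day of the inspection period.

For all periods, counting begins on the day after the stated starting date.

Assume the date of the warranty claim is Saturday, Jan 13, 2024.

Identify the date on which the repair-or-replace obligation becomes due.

The last day of the inspection period: Jan 13, 2024 + 15 days = Jan 28, 2024.
The date on which the repair-or-replace obligation becomes due: Jan 28, 2024 + 15 days = Feb 12, 2024.

Feb 12, 2024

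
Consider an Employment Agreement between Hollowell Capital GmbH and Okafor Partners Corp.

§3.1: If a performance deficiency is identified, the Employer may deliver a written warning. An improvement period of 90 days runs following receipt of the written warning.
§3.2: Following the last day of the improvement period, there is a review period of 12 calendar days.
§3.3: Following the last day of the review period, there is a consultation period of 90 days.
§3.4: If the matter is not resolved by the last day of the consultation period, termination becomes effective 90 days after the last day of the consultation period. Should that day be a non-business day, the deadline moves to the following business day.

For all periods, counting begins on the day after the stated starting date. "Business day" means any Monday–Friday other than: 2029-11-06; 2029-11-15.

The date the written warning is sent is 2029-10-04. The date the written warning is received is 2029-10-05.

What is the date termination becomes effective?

Adding 90 calendar days to 2029-10-05 gives 2030-01-03, which is the last day of the improvement period.
The last day of the review period: 12 calendar days after 2030-01-03 is 2030-01-15.
Adding 90 calendar days to 2030-01-15 gives 2030-04-15, which is the last day of the consultation period.
The date termination becomes effective: 2030-04-15 + 90 days = 2030-07-14. That falls on a Sunday, so it rolls to the next business day, Monday, 2030-07-15.

2030-07-15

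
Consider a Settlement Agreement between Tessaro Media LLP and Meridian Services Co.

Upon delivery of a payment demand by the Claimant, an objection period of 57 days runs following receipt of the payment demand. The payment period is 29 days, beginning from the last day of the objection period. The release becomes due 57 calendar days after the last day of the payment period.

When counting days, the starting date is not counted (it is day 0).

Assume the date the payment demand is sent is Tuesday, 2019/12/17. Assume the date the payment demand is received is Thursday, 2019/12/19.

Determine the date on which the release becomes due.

2020/05/10

The last day of the objection period: 2019/12/19 + 57 days = 2020/02/14.
The last day of the payment period: 29 calendar days after 2020/02/14 is 2020/03/14.
The date on which the release becomes due: 2020/03/14 + 57 days = 2020/05/10.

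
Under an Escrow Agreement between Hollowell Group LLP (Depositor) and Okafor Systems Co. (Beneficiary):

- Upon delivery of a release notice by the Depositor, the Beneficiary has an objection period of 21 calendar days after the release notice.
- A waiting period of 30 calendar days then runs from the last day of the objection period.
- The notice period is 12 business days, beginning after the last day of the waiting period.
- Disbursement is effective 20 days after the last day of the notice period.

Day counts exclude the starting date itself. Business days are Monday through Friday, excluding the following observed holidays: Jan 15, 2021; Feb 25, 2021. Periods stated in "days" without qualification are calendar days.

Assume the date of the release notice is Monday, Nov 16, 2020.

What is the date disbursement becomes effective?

Feb 14, 2021

Adding 21 calendar days to Nov 16, 2020 gives Dec 7, 2020, which is the last day of the objection period.
The last day of the waiting period: Dec 7, 2020 + 30 days = Jan 6, 2021.
From Wednesday, Jan 6, 2021, 12 business days (Jan 7, Jan 8, Jan 11, Jan 12, …, Jan 21, Jan 22, Jan 25, skipping weekends and the listed holiday on Jan 15) brings us to Monday, Jan 25, 2021, which is the last day of the notice period.
Adding 20 calendar days to Jan 25, 2021 gives Feb 14, 2021, which is the date disbursement becomes effective.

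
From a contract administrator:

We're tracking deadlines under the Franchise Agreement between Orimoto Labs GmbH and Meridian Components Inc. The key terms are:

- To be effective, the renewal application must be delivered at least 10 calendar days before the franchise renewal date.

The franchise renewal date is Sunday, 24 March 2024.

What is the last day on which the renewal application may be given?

24 March 2024 minus 10 days is 14 March 2024.

14 March 2024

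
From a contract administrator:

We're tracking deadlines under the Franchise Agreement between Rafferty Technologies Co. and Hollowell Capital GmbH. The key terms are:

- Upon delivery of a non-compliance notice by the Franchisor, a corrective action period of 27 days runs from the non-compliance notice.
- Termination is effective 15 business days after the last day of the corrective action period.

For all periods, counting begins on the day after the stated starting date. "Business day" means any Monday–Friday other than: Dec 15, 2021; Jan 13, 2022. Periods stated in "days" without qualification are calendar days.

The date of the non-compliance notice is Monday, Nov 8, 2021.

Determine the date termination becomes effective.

The last day of the corrective action period: 27 calendar days after Nov 8, 2021 is Dec 5, 2021.
From Sunday, Dec 5, 2021, 15 business days (Dec 6, Dec 7, Dec 8, Dec 9, …, Dec 23, Dec 24, Dec 27, skipping weekends and the listed holiday on Dec 15) brings us to Monday, Dec 27, 2021, which is the date termination becomes effective.

Dec 27, 2021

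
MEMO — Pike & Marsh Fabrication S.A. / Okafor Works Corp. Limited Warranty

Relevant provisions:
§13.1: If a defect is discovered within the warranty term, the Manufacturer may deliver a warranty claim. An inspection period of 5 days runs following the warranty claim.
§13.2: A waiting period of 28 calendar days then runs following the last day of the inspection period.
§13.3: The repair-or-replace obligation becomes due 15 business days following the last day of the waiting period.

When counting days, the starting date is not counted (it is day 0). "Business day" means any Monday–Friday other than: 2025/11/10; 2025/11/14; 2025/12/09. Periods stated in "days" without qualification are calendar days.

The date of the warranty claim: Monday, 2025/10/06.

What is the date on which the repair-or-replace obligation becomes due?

2025/12/02

The last day of the inspection period: 2025/10/06 + 5 days = 2025/10/11.
Adding 28 calendar days to 2025/10/11 gives 2025/11/08, which is the last day of the waiting period.
The date on which the repair-or-replace obligation becomes due: 15 business days after Saturday, 2025/11/08, skipping weekends and the listed holidays on Nov 10, Nov 14 — Nov 11, Nov 12, Nov 13, Nov 17, …, Nov 28, Dec 1, Dec 2 — lands on Tuesday, 2025/12/02.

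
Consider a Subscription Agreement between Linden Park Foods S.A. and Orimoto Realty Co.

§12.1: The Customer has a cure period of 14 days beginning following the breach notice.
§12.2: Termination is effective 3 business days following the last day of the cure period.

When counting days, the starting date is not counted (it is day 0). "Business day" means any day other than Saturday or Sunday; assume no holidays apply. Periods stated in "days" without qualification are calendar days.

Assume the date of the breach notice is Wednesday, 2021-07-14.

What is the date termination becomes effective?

2021-08-02

The last day of the cure period: 14 calendar days after 2021-07-14 is 2021-07-28.
From Wednesday, 2021-07-28, 3 business days (Jul 29, Jul 30, Aug 2, skipping weekends) brings us to Monday, 2021-08-02, which is the date termination becomes effective.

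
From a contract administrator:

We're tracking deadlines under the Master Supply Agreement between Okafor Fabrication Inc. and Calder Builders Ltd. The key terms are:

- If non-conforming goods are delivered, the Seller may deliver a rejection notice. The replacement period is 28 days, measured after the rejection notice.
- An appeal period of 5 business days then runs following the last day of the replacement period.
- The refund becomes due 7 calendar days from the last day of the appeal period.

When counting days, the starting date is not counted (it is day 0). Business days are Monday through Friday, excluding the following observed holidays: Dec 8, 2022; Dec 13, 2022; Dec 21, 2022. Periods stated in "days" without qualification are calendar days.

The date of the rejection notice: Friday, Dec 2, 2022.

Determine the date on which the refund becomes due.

The last day of the replacement period: Dec 2, 2022 + 28 days = Dec 30, 2022.
The last day of the appeal period: counting 5 business days from Friday, Dec 30, 2022 (Jan 2, Jan 3, Jan 4, Jan 5, Jan 6, skipping weekends) reaches Friday, Jan 6, 2023.
Adding 7 calendar days to Jan 6, 2023 gives Jan 13, 2023, which is the date on which the refund becomes due.

Jan 13, 2023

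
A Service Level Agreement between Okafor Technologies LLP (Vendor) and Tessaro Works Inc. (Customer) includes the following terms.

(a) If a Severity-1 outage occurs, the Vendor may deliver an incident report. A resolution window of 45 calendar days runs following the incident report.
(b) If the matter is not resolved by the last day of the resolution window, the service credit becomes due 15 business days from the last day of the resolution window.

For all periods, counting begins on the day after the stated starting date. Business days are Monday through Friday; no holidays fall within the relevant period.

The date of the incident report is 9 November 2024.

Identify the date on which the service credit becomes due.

14 January 2025

Adding 45 calendar days to 9 November 2024 gives 24 December 2024, which is the last day of the resolution window.
From Tuesday, 24 December 2024, 15 business days (Dec 25, Dec 26, Dec 27, Dec 30, …, Jan 10, Jan 13, Jan 14, skipping weekends) brings us to Tuesday, 14 January 2025, which is the date on which the service credit becomes due.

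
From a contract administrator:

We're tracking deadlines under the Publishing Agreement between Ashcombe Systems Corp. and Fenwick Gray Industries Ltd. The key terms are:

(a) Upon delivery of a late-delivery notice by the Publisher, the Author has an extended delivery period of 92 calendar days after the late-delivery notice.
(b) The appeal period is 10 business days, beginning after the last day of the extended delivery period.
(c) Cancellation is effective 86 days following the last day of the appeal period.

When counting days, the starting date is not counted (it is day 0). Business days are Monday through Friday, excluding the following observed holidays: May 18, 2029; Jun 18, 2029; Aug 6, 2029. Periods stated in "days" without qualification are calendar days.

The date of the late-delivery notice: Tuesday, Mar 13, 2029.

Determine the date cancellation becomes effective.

Sep 22, 2029

The last day of the extended delivery period: 92 calendar days after Mar 13, 2029 is Jun 13, 2029.
The last day of the appeal period: 10 business days after Wednesday, Jun 13, 2029, skipping weekends and the listed holiday on Jun 18 — Jun 14, Jun 15, Jun 19, Jun 20, Jun 21, Jun 22, Jun 25, Jun 26, Jun 27, Jun 28 — lands on Thursday, Jun 28, 2029.
The date cancellation becomes effective: Jun 28, 2029 + 86 days = Sep 22, 2029.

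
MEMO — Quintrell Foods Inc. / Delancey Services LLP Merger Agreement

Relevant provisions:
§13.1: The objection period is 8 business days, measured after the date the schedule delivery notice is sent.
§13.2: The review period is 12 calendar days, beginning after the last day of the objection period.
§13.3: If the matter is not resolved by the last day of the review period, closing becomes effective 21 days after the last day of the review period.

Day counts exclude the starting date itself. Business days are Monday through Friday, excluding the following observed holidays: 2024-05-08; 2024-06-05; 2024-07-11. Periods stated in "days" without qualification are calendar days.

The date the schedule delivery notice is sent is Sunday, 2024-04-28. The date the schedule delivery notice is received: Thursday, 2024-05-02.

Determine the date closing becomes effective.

2024-06-11

From Sunday, 2024-04-28, 8 business days (Apr 29, Apr 30, May 1, May 2, May 3, May 6, May 7, May 9, skipping weekends and the listed holiday on May 8) brings us to Thursday, 2024-05-09, which is the last day of the objection period.
The last day of the review period: 2024-05-09 + 12 days = 2024-05-21.
The date closing becomes effective: 21 calendar days after 2024-05-21 is 2024-06-11.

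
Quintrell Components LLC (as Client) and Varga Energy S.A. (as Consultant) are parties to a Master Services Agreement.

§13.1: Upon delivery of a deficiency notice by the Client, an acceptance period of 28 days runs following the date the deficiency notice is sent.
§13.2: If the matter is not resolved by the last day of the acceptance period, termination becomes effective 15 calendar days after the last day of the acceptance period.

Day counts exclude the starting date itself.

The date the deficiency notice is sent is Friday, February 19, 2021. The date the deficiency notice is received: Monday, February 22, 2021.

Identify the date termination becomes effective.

The last day of the acceptance period: 28 calendar days after February 19, 2021 is March 19, 2021.
The date termination becomes effective: March 19, 2021 + 15 days = April 3, 2021.

April 3, 2021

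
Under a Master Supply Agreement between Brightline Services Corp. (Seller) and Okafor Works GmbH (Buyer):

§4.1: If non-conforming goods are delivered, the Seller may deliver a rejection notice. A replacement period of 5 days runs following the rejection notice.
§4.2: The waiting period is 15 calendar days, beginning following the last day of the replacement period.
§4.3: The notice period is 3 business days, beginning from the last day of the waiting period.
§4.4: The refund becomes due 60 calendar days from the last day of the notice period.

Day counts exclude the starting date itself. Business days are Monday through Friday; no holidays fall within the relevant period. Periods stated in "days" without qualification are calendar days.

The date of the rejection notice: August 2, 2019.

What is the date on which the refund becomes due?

October 26, 2019

The last day of the replacement period: August 2, 2019 + 5 days = August 7, 2019.
Adding 15 calendar days to August 7, 2019 gives August 22, 2019, which is the last day of the waiting period.
The last day of the notice period: 3 business days after Thursday, August 22, 2019, skipping weekends — Aug 23, Aug 26, Aug 27 — lands on Tuesday, August 27, 2019.
The date on which the refund becomes due: 60 calendar days after August 27, 2019 is October 26, 2019.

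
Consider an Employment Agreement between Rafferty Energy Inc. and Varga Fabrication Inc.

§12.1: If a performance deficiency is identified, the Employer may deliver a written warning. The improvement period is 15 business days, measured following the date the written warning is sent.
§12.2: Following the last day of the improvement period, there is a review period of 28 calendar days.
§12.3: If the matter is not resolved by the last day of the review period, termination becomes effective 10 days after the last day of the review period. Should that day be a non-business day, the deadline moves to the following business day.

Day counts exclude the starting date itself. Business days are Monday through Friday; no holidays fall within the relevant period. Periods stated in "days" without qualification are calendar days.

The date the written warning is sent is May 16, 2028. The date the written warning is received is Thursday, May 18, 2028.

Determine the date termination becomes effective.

July 14, 2028

The last day of the improvement period: counting 15 business days from Tuesday, May 16, 2028 (May 17, May 18, May 19, May 22, …, Jun 2, Jun 5, Jun 6, skipping weekends) reaches Tuesday, June 6, 2028.
Adding 28 calendar days to June 6, 2028 gives July 4, 2028, which is the last day of the review period.
The date termination becomes effective: July 4, 2028 + 10 days = July 14, 2028. July 14, 2028 is a Friday, so no roll-forward applies.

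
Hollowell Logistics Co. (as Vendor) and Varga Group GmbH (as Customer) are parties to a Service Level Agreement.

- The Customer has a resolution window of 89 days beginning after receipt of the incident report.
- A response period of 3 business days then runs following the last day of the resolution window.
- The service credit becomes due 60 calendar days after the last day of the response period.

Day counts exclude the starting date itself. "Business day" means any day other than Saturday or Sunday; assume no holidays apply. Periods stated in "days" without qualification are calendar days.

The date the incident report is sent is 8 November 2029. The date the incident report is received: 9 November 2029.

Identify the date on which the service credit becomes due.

12 April 2030

Adding 89 calendar days to 9 November 2029 gives 6 February 2030, which is the last day of the resolution window.
The last day of the response period: 3 business days after Wednesday, 6 February 2030, skipping weekends — Feb 7, Feb 8, Feb 11 — lands on Monday, 11 February 2030.
Adding 60 calendar days to 11 February 2030 gives 12 April 2030, which is the date on which the service credit becomes due.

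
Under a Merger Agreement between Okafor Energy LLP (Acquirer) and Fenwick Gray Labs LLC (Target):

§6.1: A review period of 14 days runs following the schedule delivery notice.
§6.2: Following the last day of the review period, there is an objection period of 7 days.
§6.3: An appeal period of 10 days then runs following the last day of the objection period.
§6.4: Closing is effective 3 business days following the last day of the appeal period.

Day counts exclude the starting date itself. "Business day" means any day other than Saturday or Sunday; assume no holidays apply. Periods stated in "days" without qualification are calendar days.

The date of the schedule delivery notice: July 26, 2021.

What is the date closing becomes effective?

Adding 14 calendar days to July 26, 2021 gives August 9, 2021, which is the last day of the review period.
The last day of the objection period: August 9, 2021 + 7 days = August 16, 2021.
The last day of the appeal period: August 16, 2021 + 10 days = August 26, 2021.
The date closing becomes effective: counting 3 business days from Thursday, August 26, 2021 (Aug 27, Aug 30, Aug 31, skipping weekends) reaches Tuesday, August 31, 2021.

August 31, 2021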